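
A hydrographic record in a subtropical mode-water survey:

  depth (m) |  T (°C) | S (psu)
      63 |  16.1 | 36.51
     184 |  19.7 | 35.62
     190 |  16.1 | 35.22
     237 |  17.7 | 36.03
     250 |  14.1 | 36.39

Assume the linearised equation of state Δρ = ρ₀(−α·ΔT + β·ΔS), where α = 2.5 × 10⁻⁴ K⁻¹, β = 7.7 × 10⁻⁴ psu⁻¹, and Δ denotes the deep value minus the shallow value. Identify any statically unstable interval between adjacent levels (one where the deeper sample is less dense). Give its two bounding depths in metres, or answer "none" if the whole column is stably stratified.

Evaluate Δρ/ρ₀ = −αΔT + βΔS across each adjacent pair:
  63–184 m: −αΔT+βΔS = −(2.5 × 10⁻⁴)(+3.6)+(7.7 × 10⁻⁴)(-0.89) = -1.6 × 10⁻³ → UNSTABLE
  184–190 m: −αΔT+βΔS = −(2.5 × 10⁻⁴)(-3.6)+(7.7 × 10⁻⁴)(-0.40) = 5.9 × 10⁻⁴ → stable
  190–237 m: −αΔT+βΔS = −(2.5 × 10⁻⁴)(+1.6)+(7.7 × 10⁻⁴)(+0.81) = 2.2 × 10⁻⁴ → stable
  237–250 m: −αΔT+βΔS = −(2.5 × 10⁻⁴)(-3.6)+(7.7 × 10⁻⁴)(+0.36) = 1.2 × 10⁻³ → stable
The 63–184 m interval has Δρ < 0: lighter water underlies denser water.

63–184 m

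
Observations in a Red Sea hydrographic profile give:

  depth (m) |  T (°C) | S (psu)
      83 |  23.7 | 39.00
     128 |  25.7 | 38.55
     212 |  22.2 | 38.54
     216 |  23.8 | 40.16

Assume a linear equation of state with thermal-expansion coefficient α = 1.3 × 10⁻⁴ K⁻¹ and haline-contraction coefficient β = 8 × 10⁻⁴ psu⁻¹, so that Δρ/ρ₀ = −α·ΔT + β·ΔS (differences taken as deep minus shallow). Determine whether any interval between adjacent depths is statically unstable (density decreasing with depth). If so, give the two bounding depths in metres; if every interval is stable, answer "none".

83–128 m

Evaluate Δρ/ρ₀ = −αΔT + βΔS across each adjacent pair:
  83–128 m: −αΔT+βΔS = −(1.3 × 10⁻⁴)(+2.0)+(8 × 10⁻⁴)(-0.45) = -6.2 × 10⁻⁴ → UNSTABLE
  128–212 m: −αΔT+βΔS = −(1.3 × 10⁻⁴)(-3.5)+(8 × 10⁻⁴)(-0.01) = 4.5 × 10⁻⁴ → stable
  212–216 m: −αΔT+βΔS = −(1.3 × 10⁻⁴)(+1.6)+(8 × 10⁻⁴)(+1.62) = 1.1 × 10⁻³ → stable
The 83–128 m interval has Δρ < 0: lighter water underlies denser water.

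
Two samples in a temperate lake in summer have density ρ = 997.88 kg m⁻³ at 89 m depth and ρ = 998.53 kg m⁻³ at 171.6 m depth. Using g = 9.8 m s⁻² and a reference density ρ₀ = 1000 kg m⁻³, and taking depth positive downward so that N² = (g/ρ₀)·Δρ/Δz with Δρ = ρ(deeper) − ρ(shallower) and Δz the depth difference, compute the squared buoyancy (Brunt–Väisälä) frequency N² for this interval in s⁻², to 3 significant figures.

Δρ = 998.53 − 997.88 = 0.65 kg m⁻³ over Δz = 171.6 − 89 = 82.6 m.
N² = (9.8/1000) × (0.65/82.6) = 7.7119 × 10⁻⁵ s⁻² ≈ 7.71 × 10⁻⁵ s⁻².

7.71 × 10⁻⁵ s⁻²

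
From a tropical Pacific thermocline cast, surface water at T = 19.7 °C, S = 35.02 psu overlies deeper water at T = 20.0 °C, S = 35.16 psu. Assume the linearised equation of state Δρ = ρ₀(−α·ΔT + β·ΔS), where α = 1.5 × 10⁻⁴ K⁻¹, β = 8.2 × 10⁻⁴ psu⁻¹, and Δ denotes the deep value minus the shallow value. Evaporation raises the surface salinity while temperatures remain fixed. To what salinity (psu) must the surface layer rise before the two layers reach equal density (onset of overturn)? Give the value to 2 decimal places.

35.11 psu

Neutral buoyancy requires −α(T_deep − T_surf) + β(S_deep − S_surf′) = 0.
S_surf′ = S_deep − (α/β)·ΔT = 35.16 − (1.5 × 10⁻⁴/8.2 × 10⁻⁴)·(+0.3) = 35.1051 psu.
Increase required: 35.1051 − 35.02 = 0.0851 psu.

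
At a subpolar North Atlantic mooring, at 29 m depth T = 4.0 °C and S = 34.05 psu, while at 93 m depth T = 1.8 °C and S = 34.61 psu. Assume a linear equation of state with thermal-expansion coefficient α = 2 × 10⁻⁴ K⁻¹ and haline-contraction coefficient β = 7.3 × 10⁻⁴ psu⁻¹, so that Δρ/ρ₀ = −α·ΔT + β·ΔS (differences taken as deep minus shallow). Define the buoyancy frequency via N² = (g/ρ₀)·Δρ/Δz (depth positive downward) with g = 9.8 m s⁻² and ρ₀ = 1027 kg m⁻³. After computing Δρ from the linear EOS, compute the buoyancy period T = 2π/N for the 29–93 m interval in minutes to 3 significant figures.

ΔT = -2.2 K, ΔS = +0.56 psu (deep − shallow).
Δρ/ρ₀ = −αΔT + βΔS = 4.40 × 10⁻⁴ + 4.088 × 10⁻⁴ = 8.488 × 10⁻⁴, so Δρ ≈ 0.8717 kg m⁻³.
N² = (g/ρ₀)·Δρ/Δz = g·(Δρ/ρ₀)/Δz = 9.8 × 8.488 × 10⁻⁴ / 64 = 1.2997 × 10⁻⁴ s⁻².
N = √(1.2997 × 10⁻⁴) = 0.011400 rad s⁻¹ → T = 2π/N = 551.16 s = 9.1860 min ≈ 9.19 min.

9.19 min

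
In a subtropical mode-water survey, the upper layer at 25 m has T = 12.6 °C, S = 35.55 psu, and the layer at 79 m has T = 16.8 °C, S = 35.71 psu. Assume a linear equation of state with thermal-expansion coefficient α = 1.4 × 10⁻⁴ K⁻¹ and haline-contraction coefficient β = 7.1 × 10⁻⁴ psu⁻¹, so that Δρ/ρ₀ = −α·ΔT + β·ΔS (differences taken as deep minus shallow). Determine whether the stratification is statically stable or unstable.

ΔT = 16.8 − 12.6 = +4.2 K and ΔS = 35.71 − 35.55 = +0.16 psu (deep − shallow).
−αΔT = -5.88 × 10⁻⁴; βΔS = 1.136 × 10⁻⁴; sum Δρ/ρ₀ = -4.744 × 10⁻⁴.
Δρ/ρ₀ < 0, so Δρ < 0: deeper water is lighter → statically unstable; the column would overturn.

unstable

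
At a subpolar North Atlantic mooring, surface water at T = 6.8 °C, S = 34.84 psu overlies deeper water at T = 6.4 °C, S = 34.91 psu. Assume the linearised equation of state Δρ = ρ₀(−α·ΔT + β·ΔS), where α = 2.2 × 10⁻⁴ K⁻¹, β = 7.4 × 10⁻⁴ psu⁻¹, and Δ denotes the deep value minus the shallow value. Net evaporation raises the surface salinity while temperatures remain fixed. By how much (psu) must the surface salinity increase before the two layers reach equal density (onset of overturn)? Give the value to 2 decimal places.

0.19 psu

Neutral buoyancy requires −α(T_deep − T_surf) + β(S_deep − S_surf′) = 0.
S_surf′ = S_deep − (α/β)·ΔT = 34.91 − (2.2 × 10⁻⁴/7.4 × 10⁻⁴)·(-0.4) = 35.0289 psu.
Increase required: 35.0289 − 34.84 = 0.1889 psu.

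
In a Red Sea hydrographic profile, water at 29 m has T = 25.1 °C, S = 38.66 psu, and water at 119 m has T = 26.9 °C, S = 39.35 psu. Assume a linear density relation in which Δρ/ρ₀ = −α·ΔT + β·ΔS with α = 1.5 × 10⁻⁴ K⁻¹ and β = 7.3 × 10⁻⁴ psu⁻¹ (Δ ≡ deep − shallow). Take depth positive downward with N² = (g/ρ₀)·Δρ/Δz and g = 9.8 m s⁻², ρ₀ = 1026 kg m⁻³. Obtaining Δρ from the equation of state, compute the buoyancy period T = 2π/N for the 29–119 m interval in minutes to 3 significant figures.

ΔT = +1.8 K, ΔS = +0.69 psu (deep − shallow).
Δρ/ρ₀ = −αΔT + βΔS = -2.70 × 10⁻⁴ + 5.037 × 10⁻⁴ = 2.337 × 10⁻⁴, so Δρ ≈ 0.2398 kg m⁻³.
N² = (g/ρ₀)·Δρ/Δz = g·(Δρ/ρ₀)/Δz = 9.8 × 2.337 × 10⁻⁴ / 90 = 2.5447 × 10⁻⁵ s⁻².
N = √(2.5447 × 10⁻⁵) = 5.0445 × 10⁻³ rad s⁻¹ → T = 2π/N = 1.2456 × 10³ s = 20.760 min ≈ 20.8 min.

20.8 min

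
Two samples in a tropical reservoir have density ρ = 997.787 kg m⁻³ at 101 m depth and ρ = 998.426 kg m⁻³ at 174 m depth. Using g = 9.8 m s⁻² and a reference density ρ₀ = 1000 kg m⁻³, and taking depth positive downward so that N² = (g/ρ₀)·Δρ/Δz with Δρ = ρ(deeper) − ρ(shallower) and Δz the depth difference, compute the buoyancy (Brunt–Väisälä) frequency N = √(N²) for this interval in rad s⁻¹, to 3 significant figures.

Δρ = 998.426 − 997.787 = 0.639 kg m⁻³ over Δz = 174 − 101 = 73 m.
N² = (9.8/1000) × (0.639/73) = 8.5784 × 10⁻⁵ s⁻².
N = √(8.5784 × 10⁻⁵) = 9.2620 × 10⁻³ rad s⁻¹ ≈ 9.26 × 10⁻³ rad s⁻¹.

9.26 × 10⁻³ rad s⁻¹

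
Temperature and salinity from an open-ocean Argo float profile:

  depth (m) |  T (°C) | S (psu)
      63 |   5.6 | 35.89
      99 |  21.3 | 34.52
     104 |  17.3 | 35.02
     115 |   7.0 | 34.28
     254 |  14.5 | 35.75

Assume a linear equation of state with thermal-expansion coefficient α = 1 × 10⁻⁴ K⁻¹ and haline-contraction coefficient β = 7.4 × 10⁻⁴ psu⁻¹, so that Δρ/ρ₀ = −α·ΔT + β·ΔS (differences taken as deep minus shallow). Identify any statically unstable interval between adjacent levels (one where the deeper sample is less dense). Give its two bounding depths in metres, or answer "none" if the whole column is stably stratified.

63–99 m

Evaluate Δρ/ρ₀ = −αΔT + βΔS across each adjacent pair:
  63–99 m: −αΔT+βΔS = −(1 × 10⁻⁴)(+15.7)+(7.4 × 10⁻⁴)(-1.37) = -2.6 × 10⁻³ → UNSTABLE
  99–104 m: −αΔT+βΔS = −(1 × 10⁻⁴)(-4.0)+(7.4 × 10⁻⁴)(+0.50) = 7.7 × 10⁻⁴ → stable
  104–115 m: −αΔT+βΔS = −(1 × 10⁻⁴)(-10.3)+(7.4 × 10⁻⁴)(-0.74) = 4.8 × 10⁻⁴ → stable
  115–254 m: −αΔT+βΔS = −(1 × 10⁻⁴)(+7.5)+(7.4 × 10⁻⁴)(+1.47) = 3.4 × 10⁻⁴ → stable
The 63–99 m interval has Δρ < 0: lighter water underlies denser water.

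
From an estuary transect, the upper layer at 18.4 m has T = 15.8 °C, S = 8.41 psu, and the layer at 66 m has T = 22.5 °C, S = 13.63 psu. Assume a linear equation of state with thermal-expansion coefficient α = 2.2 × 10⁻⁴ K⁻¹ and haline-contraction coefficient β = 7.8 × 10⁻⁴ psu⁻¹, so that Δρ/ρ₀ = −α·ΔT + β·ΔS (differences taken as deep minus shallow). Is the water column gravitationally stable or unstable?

stable

ΔT = 22.5 − 15.8 = +6.7 K and ΔS = 13.63 − 8.41 = +5.22 psu (deep − shallow).
−αΔT = -1.474 × 10⁻³; βΔS = 4.0716 × 10⁻³; sum Δρ/ρ₀ = 2.5976 × 10⁻³.
Δρ/ρ₀ > 0, so Δρ > 0: deeper water is denser → statically stable.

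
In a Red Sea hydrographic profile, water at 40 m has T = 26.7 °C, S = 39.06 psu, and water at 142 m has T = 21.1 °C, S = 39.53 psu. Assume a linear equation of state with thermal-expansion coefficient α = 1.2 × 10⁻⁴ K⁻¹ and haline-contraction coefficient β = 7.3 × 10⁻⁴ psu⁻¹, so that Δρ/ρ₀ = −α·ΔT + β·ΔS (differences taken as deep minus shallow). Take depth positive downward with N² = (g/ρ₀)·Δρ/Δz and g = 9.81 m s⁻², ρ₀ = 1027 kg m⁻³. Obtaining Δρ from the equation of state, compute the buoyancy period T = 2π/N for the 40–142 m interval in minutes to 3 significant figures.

10.6 min

ΔT = -5.6 K, ΔS = +0.47 psu (deep − shallow).
Δρ/ρ₀ = −αΔT + βΔS = 6.72 × 10⁻⁴ + 3.431 × 10⁻⁴ = 1.0151 × 10⁻³, so Δρ ≈ 1.043 kg m⁻³.
N² = (g/ρ₀)·Δρ/Δz = g·(Δρ/ρ₀)/Δz = 9.81 × 1.0151 × 10⁻³ / 102 = 9.7629 × 10⁻⁵ s⁻².
N = √(9.7629 × 10⁻⁵) = 9.8807 × 10⁻³ rad s⁻¹ → T = 2π/N = 635.90 s = 10.598 min ≈ 10.6 min.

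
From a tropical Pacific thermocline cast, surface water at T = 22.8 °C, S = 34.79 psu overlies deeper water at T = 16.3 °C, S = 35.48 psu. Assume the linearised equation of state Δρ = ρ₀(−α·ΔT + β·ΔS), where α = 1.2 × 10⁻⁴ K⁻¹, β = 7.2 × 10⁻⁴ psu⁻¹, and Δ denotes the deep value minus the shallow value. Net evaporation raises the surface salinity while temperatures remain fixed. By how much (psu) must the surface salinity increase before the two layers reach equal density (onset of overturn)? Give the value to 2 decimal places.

Neutral buoyancy requires −α(T_deep − T_surf) + β(S_deep − S_surf′) = 0.
S_surf′ = S_deep − (α/β)·ΔT = 35.48 − (1.2 × 10⁻⁴/7.2 × 10⁻⁴)·(-6.5) = 36.5633 psu.
Increase required: 36.5633 − 34.79 = 1.7733 psu.

1.77 psu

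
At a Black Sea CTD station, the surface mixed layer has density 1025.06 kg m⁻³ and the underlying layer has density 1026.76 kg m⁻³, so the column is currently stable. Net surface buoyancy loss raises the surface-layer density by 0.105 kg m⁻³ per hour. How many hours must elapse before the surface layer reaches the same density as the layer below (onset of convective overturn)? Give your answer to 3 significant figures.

16.2 hours

Density deficit of the surface layer: 1026.76 − 1025.06 = 1.7 kg m⁻³.
Required change = 1.7 / 0.105 = 16.2 hours.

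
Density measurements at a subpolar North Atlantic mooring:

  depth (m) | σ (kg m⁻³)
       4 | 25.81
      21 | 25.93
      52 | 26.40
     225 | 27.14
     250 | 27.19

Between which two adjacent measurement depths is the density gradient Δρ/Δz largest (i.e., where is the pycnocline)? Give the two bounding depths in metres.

21–52 m

Compute the density gradient over each adjacent pair:
  4–21 m: Δρ/Δz = 0.12/17 = 7.1 × 10⁻³ kg m⁻⁴
  21–52 m: Δρ/Δz = 0.47/31 = 0.015 kg m⁻⁴
  52–225 m: Δρ/Δz = 0.74/173 = 4.3 × 10⁻³ kg m⁻⁴
  225–250 m: Δρ/Δz = 0.05/25 = 2.0 × 10⁻³ kg m⁻⁴
The largest gradient is in the 21–52 m interval — the pycnocline.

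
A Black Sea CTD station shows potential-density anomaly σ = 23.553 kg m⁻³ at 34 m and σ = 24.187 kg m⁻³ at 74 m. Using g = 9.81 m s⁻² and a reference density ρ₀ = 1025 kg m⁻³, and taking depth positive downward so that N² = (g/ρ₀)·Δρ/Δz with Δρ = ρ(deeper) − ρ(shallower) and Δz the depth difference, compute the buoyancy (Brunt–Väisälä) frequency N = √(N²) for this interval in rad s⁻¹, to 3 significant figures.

Δρ = 1024.187 − 1023.553 = 0.634 kg m⁻³ over Δz = 74 − 34 = 40 m.
N² = (9.81/1025) × (0.634/40) = 1.5170 × 10⁻⁴ s⁻².
N = √(1.5170 × 10⁻⁴) = 0.012317 rad s⁻¹ ≈ 0.0123 rad s⁻¹.

0.0123 rad s⁻¹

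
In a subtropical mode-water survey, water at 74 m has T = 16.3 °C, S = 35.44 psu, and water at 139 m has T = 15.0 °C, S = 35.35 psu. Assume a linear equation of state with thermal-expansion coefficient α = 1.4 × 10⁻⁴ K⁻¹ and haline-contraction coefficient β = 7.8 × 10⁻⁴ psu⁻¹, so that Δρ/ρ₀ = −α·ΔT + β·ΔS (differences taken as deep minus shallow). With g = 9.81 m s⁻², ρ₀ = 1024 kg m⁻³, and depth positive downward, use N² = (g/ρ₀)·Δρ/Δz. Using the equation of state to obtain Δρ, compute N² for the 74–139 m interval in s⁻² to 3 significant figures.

ΔT = -1.3 K, ΔS = -0.09 psu (deep − shallow).
Δρ/ρ₀ = −αΔT + βΔS = 1.82 × 10⁻⁴ − 7.02 × 10⁻⁵ = 1.118 × 10⁻⁴, so Δρ ≈ 0.1145 kg m⁻³.
N² = (g/ρ₀)·Δρ/Δz = g·(Δρ/ρ₀)/Δz = 9.81 × 1.118 × 10⁻⁴ / 65 = 1.6873 × 10⁻⁵ s⁻² ≈ 1.69 × 10⁻⁵ s⁻².

1.69 × 10⁻⁵ s⁻²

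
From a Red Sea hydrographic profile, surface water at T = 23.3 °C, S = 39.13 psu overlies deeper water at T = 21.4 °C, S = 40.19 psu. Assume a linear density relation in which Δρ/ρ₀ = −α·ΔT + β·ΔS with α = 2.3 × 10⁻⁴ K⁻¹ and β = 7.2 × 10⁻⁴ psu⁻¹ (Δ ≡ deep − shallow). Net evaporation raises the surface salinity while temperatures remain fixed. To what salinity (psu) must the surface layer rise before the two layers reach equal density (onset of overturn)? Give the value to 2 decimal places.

40.80 psu

Neutral buoyancy requires −α(T_deep − T_surf) + β(S_deep − S_surf′) = 0.
S_surf′ = S_deep − (α/β)·ΔT = 40.19 − (2.3 × 10⁻⁴/7.2 × 10⁻⁴)·(-1.9) = 40.7969 psu.
Increase required: 40.7969 − 39.13 = 1.6669 psu.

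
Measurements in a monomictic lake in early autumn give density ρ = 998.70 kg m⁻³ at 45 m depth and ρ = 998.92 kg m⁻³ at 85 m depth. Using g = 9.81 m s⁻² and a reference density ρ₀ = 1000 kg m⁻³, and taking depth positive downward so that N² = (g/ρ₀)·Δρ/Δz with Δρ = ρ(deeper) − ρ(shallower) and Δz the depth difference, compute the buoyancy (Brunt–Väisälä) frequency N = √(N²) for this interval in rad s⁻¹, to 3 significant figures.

Δρ = 998.92 − 998.70 = 0.22 kg m⁻³ over Δz = 85 − 45 = 40 m.
N² = (9.81/1000) × (0.22/40) = 5.3955 × 10⁻⁵ s⁻².
N = √(5.3955 × 10⁻⁵) = 7.3454 × 10⁻³ rad s⁻¹ ≈ 7.35 × 10⁻³ rad s⁻¹.
N² > 0, so the interval is statically stable.

7.35 × 10⁻³ rad s⁻¹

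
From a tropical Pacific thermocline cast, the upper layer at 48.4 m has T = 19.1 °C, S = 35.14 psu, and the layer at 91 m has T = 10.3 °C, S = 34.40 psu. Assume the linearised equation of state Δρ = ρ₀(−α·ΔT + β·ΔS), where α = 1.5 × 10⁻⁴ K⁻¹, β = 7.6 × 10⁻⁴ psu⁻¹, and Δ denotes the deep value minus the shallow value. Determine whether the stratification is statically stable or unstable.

stable

ΔT = 10.3 − 19.1 = -8.8 K and ΔS = 34.40 − 35.14 = -0.74 psu (deep − shallow).
−αΔT = 1.32 × 10⁻³; βΔS = -5.624 × 10⁻⁴; sum Δρ/ρ₀ = 7.576 × 10⁻⁴.
Δρ/ρ₀ > 0, so Δρ > 0: deeper water is denser → statically stable.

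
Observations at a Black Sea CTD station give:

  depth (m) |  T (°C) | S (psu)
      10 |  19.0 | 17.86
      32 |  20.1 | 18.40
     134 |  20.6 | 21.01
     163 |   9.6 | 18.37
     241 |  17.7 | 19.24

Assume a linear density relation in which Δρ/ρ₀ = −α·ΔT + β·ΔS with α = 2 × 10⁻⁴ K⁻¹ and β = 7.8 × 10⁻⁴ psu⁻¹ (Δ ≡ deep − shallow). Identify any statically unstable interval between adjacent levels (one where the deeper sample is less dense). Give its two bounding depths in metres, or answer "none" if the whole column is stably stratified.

163–241 m

Evaluate Δρ/ρ₀ = −αΔT + βΔS across each adjacent pair:
  10–32 m: −αΔT+βΔS = −(2 × 10⁻⁴)(+1.1)+(7.8 × 10⁻⁴)(+0.54) = 2.0 × 10⁻⁴ → stable
  32–134 m: −αΔT+βΔS = −(2 × 10⁻⁴)(+0.5)+(7.8 × 10⁻⁴)(+2.61) = 1.9 × 10⁻³ → stable
  134–163 m: −αΔT+βΔS = −(2 × 10⁻⁴)(-11.0)+(7.8 × 10⁻⁴)(-2.64) = 1.4 × 10⁻⁴ → stable
  163–241 m: −αΔT+βΔS = −(2 × 10⁻⁴)(+8.1)+(7.8 × 10⁻⁴)(+0.87) = -9.4 × 10⁻⁴ → UNSTABLE
The 163–241 m interval has Δρ < 0: lighter water underlies denser water.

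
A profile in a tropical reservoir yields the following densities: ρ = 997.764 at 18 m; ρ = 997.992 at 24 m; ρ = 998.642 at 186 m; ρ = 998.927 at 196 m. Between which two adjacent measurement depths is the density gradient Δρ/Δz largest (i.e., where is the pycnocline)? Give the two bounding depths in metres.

Compute the density gradient over each adjacent pair:
  18–24 m: Δρ/Δz = 0.228/6 = 0.038 kg m⁻⁴
  24–186 m: Δρ/Δz = 0.650/162 = 4.0 × 10⁻³ kg m⁻⁴
  186–196 m: Δρ/Δz = 0.285/10 = 0.028 kg m⁻⁴
The largest gradient is in the 18–24 m interval — the pycnocline.

18–24 m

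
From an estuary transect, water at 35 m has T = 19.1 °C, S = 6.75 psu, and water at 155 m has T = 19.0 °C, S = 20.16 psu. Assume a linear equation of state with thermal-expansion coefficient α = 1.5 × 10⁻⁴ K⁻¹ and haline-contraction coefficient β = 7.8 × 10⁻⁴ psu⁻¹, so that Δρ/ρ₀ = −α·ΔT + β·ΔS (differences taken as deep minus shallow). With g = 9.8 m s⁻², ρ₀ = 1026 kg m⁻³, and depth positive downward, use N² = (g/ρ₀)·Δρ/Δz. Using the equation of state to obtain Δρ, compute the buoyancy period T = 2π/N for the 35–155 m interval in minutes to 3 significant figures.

ΔT = -0.1 K, ΔS = +13.41 psu (deep − shallow).
Δρ/ρ₀ = −αΔT + βΔS = 1.50 × 10⁻⁵ + 0.0104598 = 0.0104748, so Δρ ≈ 10.75 kg m⁻³.
N² = (g/ρ₀)·Δρ/Δz = g·(Δρ/ρ₀)/Δz = 9.8 × 0.0104748 / 120 = 8.5544 × 10⁻⁴ s⁻².
N = √(8.5544 × 10⁻⁴) = 0.029248 rad s⁻¹ → T = 2π/N = 214.82 s = 3.5803 min ≈ 3.58 min.

3.58 min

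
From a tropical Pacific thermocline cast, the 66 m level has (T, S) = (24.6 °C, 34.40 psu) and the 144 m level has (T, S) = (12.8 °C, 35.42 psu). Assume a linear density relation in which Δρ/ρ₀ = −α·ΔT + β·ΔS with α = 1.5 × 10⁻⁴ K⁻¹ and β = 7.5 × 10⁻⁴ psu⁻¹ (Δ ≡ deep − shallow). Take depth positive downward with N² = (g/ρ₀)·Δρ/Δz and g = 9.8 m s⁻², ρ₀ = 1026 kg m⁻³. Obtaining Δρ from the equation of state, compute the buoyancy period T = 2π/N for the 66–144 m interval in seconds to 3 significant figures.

352 s

ΔT = -11.8 K, ΔS = +1.02 psu (deep − shallow).
Δρ/ρ₀ = −αΔT + βΔS = 1.77 × 10⁻³ + 7.65 × 10⁻⁴ = 2.535 × 10⁻³, so Δρ ≈ 2.601 kg m⁻³.
N² = (g/ρ₀)·Δρ/Δz = g·(Δρ/ρ₀)/Δz = 9.8 × 2.535 × 10⁻³ / 78 = 3.1850 × 10⁻⁴ s⁻².
N = √(3.1850 × 10⁻⁴) = 0.017847 rad s⁻¹ → T = 2π/N = 352.06 s ≈ 352 s.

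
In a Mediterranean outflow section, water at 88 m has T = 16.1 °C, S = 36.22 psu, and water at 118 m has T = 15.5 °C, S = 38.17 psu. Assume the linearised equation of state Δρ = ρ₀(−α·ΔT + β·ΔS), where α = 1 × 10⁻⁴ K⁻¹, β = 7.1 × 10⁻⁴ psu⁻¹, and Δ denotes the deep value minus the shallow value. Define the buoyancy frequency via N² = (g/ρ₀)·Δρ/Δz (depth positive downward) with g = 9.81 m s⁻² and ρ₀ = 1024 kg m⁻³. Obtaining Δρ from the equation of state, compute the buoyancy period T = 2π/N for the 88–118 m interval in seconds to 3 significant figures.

ΔT = -0.6 K, ΔS = +1.95 psu (deep − shallow).
Δρ/ρ₀ = −αΔT + βΔS = 6.00 × 10⁻⁵ + 1.3845 × 10⁻³ = 1.4445 × 10⁻³, so Δρ ≈ 1.479 kg m⁻³.
N² = (g/ρ₀)·Δρ/Δz = g·(Δρ/ρ₀)/Δz = 9.81 × 1.4445 × 10⁻³ / 30 = 4.7235 × 10⁻⁴ s⁻².
N = √(4.7235 × 10⁻⁴) = 0.021734 rad s⁻¹ → T = 2π/N = 289.09 s ≈ 289 s.

289 s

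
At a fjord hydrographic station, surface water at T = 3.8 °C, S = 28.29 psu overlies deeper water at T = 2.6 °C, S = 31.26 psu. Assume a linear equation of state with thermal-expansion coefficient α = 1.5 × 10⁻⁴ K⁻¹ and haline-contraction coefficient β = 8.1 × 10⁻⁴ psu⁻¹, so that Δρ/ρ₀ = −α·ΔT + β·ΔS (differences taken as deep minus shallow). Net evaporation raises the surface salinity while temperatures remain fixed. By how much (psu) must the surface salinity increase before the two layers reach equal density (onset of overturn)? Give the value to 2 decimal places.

Neutral buoyancy requires −α(T_deep − T_surf) + β(S_deep − S_surf′) = 0.
S_surf′ = S_deep − (α/β)·ΔT = 31.26 − (1.5 × 10⁻⁴/8.1 × 10⁻⁴)·(-1.2) = 31.4822 psu.
Increase required: 31.4822 − 28.29 = 3.1922 psu.

3.19 psu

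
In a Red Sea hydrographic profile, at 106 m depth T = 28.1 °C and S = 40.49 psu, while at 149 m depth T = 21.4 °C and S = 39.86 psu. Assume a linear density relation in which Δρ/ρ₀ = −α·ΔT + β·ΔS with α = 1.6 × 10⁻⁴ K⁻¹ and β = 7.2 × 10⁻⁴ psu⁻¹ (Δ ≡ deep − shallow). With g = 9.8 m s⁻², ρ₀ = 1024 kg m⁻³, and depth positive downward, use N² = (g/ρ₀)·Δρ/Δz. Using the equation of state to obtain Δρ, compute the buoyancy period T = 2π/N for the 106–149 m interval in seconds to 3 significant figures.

529 s

ΔT = -6.7 K, ΔS = -0.63 psu (deep − shallow).
Δρ/ρ₀ = −αΔT + βΔS = 1.072 × 10⁻³ − 4.536 × 10⁻⁴ = 6.184 × 10⁻⁴, so Δρ ≈ 0.6332 kg m⁻³.
N² = (g/ρ₀)·Δρ/Δz = g·(Δρ/ρ₀)/Δz = 9.8 × 6.184 × 10⁻⁴ / 43 = 1.4094 × 10⁻⁴ s⁻².
N = √(1.4094 × 10⁻⁴) = 0.011872 rad s⁻¹ → T = 2π/N = 529.24 s ≈ 529 s.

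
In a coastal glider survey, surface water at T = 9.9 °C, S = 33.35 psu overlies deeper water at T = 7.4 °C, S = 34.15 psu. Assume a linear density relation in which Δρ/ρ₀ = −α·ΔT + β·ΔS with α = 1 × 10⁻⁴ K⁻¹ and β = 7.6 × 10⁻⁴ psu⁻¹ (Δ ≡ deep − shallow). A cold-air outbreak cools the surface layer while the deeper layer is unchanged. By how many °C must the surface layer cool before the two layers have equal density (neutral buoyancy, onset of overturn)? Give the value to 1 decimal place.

8.6 °C

Neutral buoyancy requires Δρ = 0, i.e. −α(T_deep − T_surf′) + β(S_deep − S_surf) = 0.
T_surf′ = T_deep − (β/α)·ΔS = 7.4 − (7.6 × 10⁻⁴/1 × 10⁻⁴)·(+0.80) = 1.320 °C.
Cooling required: 9.9 − (1.320) = 8.580 °C.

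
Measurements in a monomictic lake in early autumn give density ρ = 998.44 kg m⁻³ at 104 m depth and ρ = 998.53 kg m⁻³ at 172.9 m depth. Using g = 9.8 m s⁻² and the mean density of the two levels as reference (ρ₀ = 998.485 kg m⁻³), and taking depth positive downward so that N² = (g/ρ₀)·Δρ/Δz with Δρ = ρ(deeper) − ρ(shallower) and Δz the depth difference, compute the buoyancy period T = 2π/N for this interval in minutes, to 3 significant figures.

29.2 min

Δρ = 998.53 − 998.44 = 0.09 kg m⁻³ over Δz = 172.9 − 104 = 68.9 m.
N² = (9.8/998.485) × (0.09/68.9) = 1.2821 × 10⁻⁵ s⁻².
N = √(1.2821 × 10⁻⁵) = 3.5806 × 10⁻³ rad s⁻¹, so T = 2π/N = 1.7548 × 10³ s = 29.247 min ≈ 29.2 min.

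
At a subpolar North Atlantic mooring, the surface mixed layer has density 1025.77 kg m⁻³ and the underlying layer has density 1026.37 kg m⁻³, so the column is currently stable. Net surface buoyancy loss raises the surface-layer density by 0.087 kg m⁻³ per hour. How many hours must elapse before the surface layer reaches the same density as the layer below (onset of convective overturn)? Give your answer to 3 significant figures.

Density deficit of the surface layer: 1026.37 − 1025.77 = 0.6 kg m⁻³.
Required change = 0.6 / 0.087 = 6.90 hours.

6.90 hours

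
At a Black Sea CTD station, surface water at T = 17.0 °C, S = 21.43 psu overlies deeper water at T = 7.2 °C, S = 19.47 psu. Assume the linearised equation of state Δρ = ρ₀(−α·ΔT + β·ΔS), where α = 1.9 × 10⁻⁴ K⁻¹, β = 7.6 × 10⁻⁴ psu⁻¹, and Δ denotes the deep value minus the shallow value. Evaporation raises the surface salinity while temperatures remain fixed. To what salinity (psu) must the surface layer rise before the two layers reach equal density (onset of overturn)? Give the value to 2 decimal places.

21.92 psu

Neutral buoyancy requires −α(T_deep − T_surf) + β(S_deep − S_surf′) = 0.
S_surf′ = S_deep − (α/β)·ΔT = 19.47 − (1.9 × 10⁻⁴/7.6 × 10⁻⁴)·(-9.8) = 21.9200 psu.
Increase required: 21.9200 − 21.43 = 0.4900 psu.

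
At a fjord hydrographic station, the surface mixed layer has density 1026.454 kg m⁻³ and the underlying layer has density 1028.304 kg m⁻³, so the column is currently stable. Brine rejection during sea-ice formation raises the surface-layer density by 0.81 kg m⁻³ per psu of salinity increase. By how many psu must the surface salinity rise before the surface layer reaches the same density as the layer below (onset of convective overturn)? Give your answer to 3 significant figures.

Density deficit of the surface layer: 1028.304 − 1026.454 = 1.85 kg m⁻³.
Required change = 1.85 / 0.81 = 2.28 psu.

2.28 psu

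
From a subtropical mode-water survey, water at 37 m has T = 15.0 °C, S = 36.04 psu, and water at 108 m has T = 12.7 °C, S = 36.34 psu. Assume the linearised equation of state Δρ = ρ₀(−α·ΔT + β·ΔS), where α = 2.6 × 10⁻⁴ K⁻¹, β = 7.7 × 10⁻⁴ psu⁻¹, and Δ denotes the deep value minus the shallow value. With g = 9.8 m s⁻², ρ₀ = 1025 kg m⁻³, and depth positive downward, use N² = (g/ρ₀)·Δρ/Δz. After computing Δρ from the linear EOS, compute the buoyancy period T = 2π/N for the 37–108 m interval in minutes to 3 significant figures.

9.79 min

ΔT = -2.3 K, ΔS = +0.30 psu (deep − shallow).
Δρ/ρ₀ = −αΔT + βΔS = 5.98 × 10⁻⁴ + 2.31 × 10⁻⁴ = 8.29 × 10⁻⁴, so Δρ ≈ 0.8497 kg m⁻³.
N² = (g/ρ₀)·Δρ/Δz = g·(Δρ/ρ₀)/Δz = 9.8 × 8.29 × 10⁻⁴ / 71 = 1.1443 × 10⁻⁴ s⁻².
N = √(1.1443 × 10⁻⁴) = 0.010697 rad s⁻¹ → T = 2π/N = 587.38 s = 9.7897 min ≈ 9.79 min.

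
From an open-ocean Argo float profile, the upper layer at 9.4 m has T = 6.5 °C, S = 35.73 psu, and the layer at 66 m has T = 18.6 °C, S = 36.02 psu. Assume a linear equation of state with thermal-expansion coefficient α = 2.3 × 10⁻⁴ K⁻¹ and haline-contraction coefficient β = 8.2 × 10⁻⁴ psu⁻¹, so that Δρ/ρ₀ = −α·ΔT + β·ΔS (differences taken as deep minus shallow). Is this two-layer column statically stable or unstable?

ΔT = 18.6 − 6.5 = +12.1 K and ΔS = 36.02 − 35.73 = +0.29 psu (deep − shallow).
−αΔT = -2.783 × 10⁻³; βΔS = 2.378 × 10⁻⁴; sum Δρ/ρ₀ = -2.5452 × 10⁻³.
Δρ/ρ₀ < 0, so Δρ < 0: deeper water is lighter → statically unstable; the column would overturn.

unstable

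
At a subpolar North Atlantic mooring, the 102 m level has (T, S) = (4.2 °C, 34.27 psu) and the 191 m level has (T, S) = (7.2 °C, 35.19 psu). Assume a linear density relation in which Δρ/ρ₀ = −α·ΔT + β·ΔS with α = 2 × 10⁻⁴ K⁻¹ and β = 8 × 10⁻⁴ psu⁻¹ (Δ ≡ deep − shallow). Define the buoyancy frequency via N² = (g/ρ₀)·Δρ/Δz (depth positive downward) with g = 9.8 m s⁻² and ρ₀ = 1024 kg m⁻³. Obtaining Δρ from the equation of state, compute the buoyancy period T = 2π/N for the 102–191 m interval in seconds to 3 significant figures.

1.62 × 10³ s

ΔT = +3.0 K, ΔS = +0.92 psu (deep − shallow).
Δρ/ρ₀ = −αΔT + βΔS = -6.00 × 10⁻⁴ + 7.36 × 10⁻⁴ = 1.36 × 10⁻⁴, so Δρ ≈ 0.1393 kg m⁻³.
N² = (g/ρ₀)·Δρ/Δz = g·(Δρ/ρ₀)/Δz = 9.8 × 1.36 × 10⁻⁴ / 89 = 1.4975 × 10⁻⁵ s⁻².
N = √(1.4975 × 10⁻⁵) = 3.8698 × 10⁻³ rad s⁻¹ → T = 2π/N = 1.6236 × 10³ s ≈ 1.62 × 10³ s.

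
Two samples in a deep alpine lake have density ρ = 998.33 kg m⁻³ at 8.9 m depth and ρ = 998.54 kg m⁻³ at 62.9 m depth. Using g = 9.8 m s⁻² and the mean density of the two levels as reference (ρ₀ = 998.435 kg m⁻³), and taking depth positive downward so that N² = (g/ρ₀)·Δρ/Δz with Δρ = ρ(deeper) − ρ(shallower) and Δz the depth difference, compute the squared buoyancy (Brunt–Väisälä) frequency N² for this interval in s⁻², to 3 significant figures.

Δρ = 998.54 − 998.33 = 0.21 kg m⁻³ over Δz = 62.9 − 8.9 = 54 m.
N² = (9.8/998.435) × (0.21/54) = 3.8171 × 10⁻⁵ s⁻² ≈ 3.82 × 10⁻⁵ s⁻².

3.82 × 10⁻⁵ s⁻²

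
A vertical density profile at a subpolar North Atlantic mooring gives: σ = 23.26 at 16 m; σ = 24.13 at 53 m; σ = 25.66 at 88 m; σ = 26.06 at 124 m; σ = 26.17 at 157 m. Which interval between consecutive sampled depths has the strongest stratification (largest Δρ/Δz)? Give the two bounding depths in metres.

53–88 m

Compute the density gradient over each adjacent pair:
  16–53 m: Δρ/Δz = 0.87/37 = 0.024 kg m⁻⁴
  53–88 m: Δρ/Δz = 1.53/35 = 0.044 kg m⁻⁴
  88–124 m: Δρ/Δz = 0.40/36 = 0.011 kg m⁻⁴
  124–157 m: Δρ/Δz = 0.11/33 = 3.3 × 10⁻³ kg m⁻⁴
The largest gradient is in the 53–88 m interval — the pycnocline.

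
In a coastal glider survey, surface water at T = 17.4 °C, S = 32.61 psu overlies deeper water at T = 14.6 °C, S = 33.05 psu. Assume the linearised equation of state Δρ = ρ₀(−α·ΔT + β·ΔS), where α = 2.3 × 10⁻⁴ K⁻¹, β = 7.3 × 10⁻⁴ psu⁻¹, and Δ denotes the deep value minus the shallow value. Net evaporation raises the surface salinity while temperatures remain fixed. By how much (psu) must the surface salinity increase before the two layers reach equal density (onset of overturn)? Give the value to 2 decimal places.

1.32 psu

Neutral buoyancy requires −α(T_deep − T_surf) + β(S_deep − S_surf′) = 0.
S_surf′ = S_deep − (α/β)·ΔT = 33.05 − (2.3 × 10⁻⁴/7.3 × 10⁻⁴)·(-2.8) = 33.9322 psu.
Increase required: 33.9322 − 32.61 = 1.3222 psu.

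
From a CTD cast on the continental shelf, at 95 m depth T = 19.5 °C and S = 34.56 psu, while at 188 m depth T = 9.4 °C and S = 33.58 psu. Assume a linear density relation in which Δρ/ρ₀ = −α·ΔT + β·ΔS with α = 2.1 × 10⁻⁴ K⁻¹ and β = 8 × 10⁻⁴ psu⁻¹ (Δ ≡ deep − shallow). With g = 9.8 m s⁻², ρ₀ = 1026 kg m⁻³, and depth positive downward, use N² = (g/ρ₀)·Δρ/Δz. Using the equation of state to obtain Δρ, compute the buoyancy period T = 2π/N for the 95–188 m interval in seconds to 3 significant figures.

ΔT = -10.1 K, ΔS = -0.98 psu (deep − shallow).
Δρ/ρ₀ = −αΔT + βΔS = 2.121 × 10⁻³ − 7.84 × 10⁻⁴ = 1.337 × 10⁻³, so Δρ ≈ 1.372 kg m⁻³.
N² = (g/ρ₀)·Δρ/Δz = g·(Δρ/ρ₀)/Δz = 9.8 × 1.337 × 10⁻³ / 93 = 1.4089 × 10⁻⁴ s⁻².
N = √(1.4089 × 10⁻⁴) = 0.011870 rad s⁻¹ → T = 2π/N = 529.33 s ≈ 529 s.

529 s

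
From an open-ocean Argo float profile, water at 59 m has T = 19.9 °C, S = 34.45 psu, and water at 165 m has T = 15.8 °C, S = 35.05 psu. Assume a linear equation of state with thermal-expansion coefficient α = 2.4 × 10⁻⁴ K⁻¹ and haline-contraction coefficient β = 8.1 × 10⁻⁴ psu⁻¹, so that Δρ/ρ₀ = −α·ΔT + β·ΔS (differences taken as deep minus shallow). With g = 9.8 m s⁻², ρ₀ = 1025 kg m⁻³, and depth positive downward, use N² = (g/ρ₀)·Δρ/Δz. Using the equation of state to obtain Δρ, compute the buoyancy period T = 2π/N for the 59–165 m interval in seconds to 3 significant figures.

539 s

ΔT = -4.1 K, ΔS = +0.60 psu (deep − shallow).
Δρ/ρ₀ = −αΔT + βΔS = 9.84 × 10⁻⁴ + 4.86 × 10⁻⁴ = 1.47 × 10⁻³, so Δρ ≈ 1.507 kg m⁻³.
N² = (g/ρ₀)·Δρ/Δz = g·(Δρ/ρ₀)/Δz = 9.8 × 1.47 × 10⁻³ / 106 = 1.3591 × 10⁻⁴ s⁻².
N = √(1.3591 × 10⁻⁴) = 0.011658 rad s⁻¹ → T = 2π/N = 538.96 s ≈ 539 s.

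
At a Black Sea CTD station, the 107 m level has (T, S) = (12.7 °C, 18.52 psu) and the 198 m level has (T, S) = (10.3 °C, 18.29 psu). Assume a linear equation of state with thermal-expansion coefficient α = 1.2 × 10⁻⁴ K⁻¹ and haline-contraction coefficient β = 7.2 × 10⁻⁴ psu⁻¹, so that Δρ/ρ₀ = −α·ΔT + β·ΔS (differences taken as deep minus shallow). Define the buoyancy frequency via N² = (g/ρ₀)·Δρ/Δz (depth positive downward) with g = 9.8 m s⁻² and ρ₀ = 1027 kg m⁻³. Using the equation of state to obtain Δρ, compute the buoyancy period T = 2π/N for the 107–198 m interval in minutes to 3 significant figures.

ΔT = -2.4 K, ΔS = -0.23 psu (deep − shallow).
Δρ/ρ₀ = −αΔT + βΔS = 2.88 × 10⁻⁴ − 1.656 × 10⁻⁴ = 1.224 × 10⁻⁴, so Δρ ≈ 0.1257 kg m⁻³.
N² = (g/ρ₀)·Δρ/Δz = g·(Δρ/ρ₀)/Δz = 9.8 × 1.224 × 10⁻⁴ / 91 = 1.3182 × 10⁻⁵ s⁻².
N = √(1.3182 × 10⁻⁵) = 3.6307 × 10⁻³ rad s⁻¹ → T = 2π/N = 1.7306 × 10³ s = 28.843 min ≈ 28.8 min.

28.8 min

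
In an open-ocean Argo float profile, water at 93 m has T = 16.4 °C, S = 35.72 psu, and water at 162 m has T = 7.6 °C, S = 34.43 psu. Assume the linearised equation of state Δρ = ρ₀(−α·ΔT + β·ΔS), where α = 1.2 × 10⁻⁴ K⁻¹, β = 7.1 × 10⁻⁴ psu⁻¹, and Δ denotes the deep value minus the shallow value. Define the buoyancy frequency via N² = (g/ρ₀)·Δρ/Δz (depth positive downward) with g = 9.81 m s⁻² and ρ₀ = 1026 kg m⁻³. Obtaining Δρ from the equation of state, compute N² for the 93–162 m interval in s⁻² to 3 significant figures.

ΔT = -8.8 K, ΔS = -1.29 psu (deep − shallow).
Δρ/ρ₀ = −αΔT + βΔS = 1.056 × 10⁻³ − 9.159 × 10⁻⁴ = 1.401 × 10⁻⁴, so Δρ ≈ 0.1437 kg m⁻³.
N² = (g/ρ₀)·Δρ/Δz = g·(Δρ/ρ₀)/Δz = 9.81 × 1.401 × 10⁻⁴ / 69 = 1.9919 × 10⁻⁵ s⁻² ≈ 1.99 × 10⁻⁵ s⁻².

1.99 × 10⁻⁵ s⁻²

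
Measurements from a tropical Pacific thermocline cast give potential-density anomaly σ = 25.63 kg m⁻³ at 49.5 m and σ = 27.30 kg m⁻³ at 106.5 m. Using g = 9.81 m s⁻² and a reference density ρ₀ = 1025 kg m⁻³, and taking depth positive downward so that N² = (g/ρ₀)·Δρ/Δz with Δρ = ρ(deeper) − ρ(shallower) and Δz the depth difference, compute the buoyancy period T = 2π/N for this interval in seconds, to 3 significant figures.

375 s

Δρ = 1027.30 − 1025.63 = 1.67 kg m⁻³ over Δz = 106.5 − 49.5 = 57 m.
N² = (9.81/1025) × (1.67/57) = 2.8041 × 10⁻⁴ s⁻².
N = √(2.8041 × 10⁻⁴) = 0.016745 rad s⁻¹, so T = 2π/N = 375.23 s ≈ 375 s.
Since Δρ > 0 the layer is stably stratified.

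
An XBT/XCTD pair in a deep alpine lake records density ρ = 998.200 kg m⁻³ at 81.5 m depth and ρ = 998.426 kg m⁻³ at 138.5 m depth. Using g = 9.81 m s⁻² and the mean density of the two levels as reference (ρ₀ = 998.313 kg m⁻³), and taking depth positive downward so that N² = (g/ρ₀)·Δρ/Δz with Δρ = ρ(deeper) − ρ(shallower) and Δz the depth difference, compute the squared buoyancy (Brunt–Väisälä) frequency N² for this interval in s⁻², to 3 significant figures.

Δρ = 998.426 − 998.200 = 0.226 kg m⁻³ over Δz = 138.5 − 81.5 = 57 m.
N² = (9.81/998.313) × (0.226/57) = 3.8962 × 10⁻⁵ s⁻² ≈ 3.90 × 10⁻⁵ s⁻².

3.90 × 10⁻⁵ s⁻²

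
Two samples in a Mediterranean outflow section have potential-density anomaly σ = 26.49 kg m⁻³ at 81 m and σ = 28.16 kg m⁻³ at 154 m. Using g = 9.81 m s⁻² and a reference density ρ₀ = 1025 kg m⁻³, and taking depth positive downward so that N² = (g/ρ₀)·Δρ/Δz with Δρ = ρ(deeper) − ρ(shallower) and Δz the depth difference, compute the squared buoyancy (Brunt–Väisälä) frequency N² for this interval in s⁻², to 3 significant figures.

2.19 × 10⁻⁴ s⁻²

Δρ = 1028.16 − 1026.49 = 1.67 kg m⁻³ over Δz = 154 − 81 = 73 m.
N² = (9.81/1025) × (1.67/73) = 2.1895 × 10⁻⁴ s⁻² ≈ 2.19 × 10⁻⁴ s⁻².
N² > 0, so the interval is statically stable.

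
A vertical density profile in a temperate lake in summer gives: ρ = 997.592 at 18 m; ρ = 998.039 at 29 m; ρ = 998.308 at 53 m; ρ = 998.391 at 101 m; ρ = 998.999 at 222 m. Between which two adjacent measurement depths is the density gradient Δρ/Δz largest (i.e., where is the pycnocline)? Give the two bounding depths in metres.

Compute the density gradient over each adjacent pair:
  18–29 m: Δρ/Δz = 0.447/11 = 0.041 kg m⁻⁴
  29–53 m: Δρ/Δz = 0.269/24 = 0.011 kg m⁻⁴
  53–101 m: Δρ/Δz = 0.083/48 = 1.7 × 10⁻³ kg m⁻⁴
  101–222 m: Δρ/Δz = 0.608/121 = 5.0 × 10⁻³ kg m⁻⁴
The largest gradient is in the 18–29 m interval — the pycnocline.

18–29 m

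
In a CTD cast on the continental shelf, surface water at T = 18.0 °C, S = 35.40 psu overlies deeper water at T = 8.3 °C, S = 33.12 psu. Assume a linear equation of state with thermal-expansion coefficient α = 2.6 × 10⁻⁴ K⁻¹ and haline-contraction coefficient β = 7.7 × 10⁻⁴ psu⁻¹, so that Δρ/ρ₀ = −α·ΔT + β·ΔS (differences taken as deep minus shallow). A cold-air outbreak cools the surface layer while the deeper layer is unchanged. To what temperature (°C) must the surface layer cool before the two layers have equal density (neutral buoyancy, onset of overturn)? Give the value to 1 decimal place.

Neutral buoyancy requires Δρ = 0, i.e. −α(T_deep − T_surf′) + β(S_deep − S_surf) = 0.
T_surf′ = T_deep − (β/α)·ΔS = 8.3 − (7.7 × 10⁻⁴/2.6 × 10⁻⁴)·(-2.28) = 15.052 °C.
Cooling required: 18.0 − (15.052) = 2.948 °C.

15.1 °C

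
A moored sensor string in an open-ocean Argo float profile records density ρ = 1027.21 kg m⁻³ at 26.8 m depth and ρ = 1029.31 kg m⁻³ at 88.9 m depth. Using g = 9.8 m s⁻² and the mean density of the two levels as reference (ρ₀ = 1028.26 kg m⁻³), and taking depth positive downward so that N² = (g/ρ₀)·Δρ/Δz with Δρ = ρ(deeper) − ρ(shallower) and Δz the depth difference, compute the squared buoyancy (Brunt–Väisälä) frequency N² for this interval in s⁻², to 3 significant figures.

3.22 × 10⁻⁴ s⁻²

Δρ = 1029.31 − 1027.21 = 2.10 kg m⁻³ over Δz = 88.9 − 26.8 = 62.1 m.
N² = (9.8/1028.26) × (2.10/62.1) = 3.2229 × 10⁻⁴ s⁻² ≈ 3.22 × 10⁻⁴ s⁻².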